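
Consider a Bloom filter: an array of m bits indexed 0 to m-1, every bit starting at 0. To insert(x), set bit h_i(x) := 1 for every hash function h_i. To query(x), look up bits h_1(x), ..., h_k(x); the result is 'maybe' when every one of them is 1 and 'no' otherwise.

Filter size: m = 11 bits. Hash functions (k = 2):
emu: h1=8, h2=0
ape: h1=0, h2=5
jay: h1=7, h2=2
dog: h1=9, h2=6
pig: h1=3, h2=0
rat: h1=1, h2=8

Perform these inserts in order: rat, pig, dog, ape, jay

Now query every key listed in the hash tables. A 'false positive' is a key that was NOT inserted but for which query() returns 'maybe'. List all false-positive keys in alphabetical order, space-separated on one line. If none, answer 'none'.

Start: bits=00000000000
After insert 'rat': sets bits 1 8 -> bits=01000000100
After insert 'pig': sets bits 0 3 -> bits=11010000100
After insert 'dog': sets bits 6 9 -> bits=11010010110
After insert 'ape': sets bits 0 5 -> bits=11010110110
After insert 'jay': sets bits 2 7 -> bits=11110111110
Not inserted: emu — query each against bits=11110111110:
query emu: checks bit0=1, bit8=1 (all 1) -> maybe => FALSE POSITIVE
False positives (alphabetical): emu

Answer: emu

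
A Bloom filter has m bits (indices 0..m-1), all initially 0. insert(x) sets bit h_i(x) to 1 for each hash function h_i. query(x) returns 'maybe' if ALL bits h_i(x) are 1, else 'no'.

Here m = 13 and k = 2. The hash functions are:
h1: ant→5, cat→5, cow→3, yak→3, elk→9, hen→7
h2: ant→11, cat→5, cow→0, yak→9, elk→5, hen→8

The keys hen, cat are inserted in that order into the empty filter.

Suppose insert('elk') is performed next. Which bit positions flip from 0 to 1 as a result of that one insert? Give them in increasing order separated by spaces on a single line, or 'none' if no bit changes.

Answer: 9

Derivation:
Start: bits=0000000000000
After insert 'hen': sets bits 7 8 -> bits=0000000110000
After insert 'cat': sets bits 5 -> bits=0000010110000
insert 'elk' would touch bits 5 9; currently bit5=1, bit9=0
Bits that are 0 among those (would change 0->1): 9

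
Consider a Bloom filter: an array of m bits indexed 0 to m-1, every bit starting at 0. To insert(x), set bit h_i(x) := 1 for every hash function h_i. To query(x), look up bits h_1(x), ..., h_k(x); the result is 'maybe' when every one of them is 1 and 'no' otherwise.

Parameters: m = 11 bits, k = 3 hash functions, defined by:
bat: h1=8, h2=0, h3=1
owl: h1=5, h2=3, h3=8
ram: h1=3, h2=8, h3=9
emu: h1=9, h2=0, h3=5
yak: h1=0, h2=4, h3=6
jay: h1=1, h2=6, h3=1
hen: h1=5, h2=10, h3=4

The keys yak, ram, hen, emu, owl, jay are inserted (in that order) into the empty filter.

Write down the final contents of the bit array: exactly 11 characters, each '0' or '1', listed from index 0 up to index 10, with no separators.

Answer: 11011110111

Derivation:
Start: bits=00000000000
After insert 'yak': sets bits 0 4 6 -> bits=10001010000
After insert 'ram': sets bits 3 8 9 -> bits=10011010110
After insert 'hen': sets bits 4 5 10 -> bits=10011110111
After insert 'emu': sets bits 0 5 9 -> bits=10011110111
After insert 'owl': sets bits 3 5 8 -> bits=10011110111
After insert 'jay': sets bits 1 6 -> bits=11011110111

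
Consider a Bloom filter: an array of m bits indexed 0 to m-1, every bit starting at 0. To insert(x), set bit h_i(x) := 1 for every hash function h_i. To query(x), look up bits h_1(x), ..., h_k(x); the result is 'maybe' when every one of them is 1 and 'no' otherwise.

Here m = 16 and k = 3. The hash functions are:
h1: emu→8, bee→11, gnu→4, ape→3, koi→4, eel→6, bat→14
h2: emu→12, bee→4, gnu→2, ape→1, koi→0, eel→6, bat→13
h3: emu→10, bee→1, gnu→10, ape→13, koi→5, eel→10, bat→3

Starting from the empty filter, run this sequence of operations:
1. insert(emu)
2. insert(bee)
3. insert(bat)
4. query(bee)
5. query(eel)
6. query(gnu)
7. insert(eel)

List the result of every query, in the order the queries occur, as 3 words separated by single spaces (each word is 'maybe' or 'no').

Answer: maybe no no

Derivation:
Start: bits=0000000000000000
Op 1: insert emu -> sets bits 8 10 12 -> bits=0000000010101000
Op 2: insert bee -> sets bits 1 4 11 -> bits=0100100010111000
Op 3: insert bat -> sets bits 3 13 14 -> bits=0101100010111110
Op 4: query bee -> checks bit1=1, bit4=1, bit11=1 (all 1) -> maybe
Op 5: query eel -> checks bit6=0, bit10=1 (has a 0) -> no
Op 6: query gnu -> checks bit2=0, bit4=1, bit10=1 (has a 0) -> no
Op 7: insert eel -> sets bits 6 10 -> bits=0101101010111110
Query results in order: maybe no no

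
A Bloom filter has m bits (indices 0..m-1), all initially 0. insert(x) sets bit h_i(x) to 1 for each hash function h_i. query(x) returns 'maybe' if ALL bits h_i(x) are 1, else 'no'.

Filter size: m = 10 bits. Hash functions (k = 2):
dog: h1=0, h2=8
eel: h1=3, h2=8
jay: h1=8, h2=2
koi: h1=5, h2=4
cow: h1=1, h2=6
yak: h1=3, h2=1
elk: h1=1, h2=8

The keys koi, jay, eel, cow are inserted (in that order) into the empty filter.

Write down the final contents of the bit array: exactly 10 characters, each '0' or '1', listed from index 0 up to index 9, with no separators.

Start: bits=0000000000
After insert 'koi': sets bits 4 5 -> bits=0000110000
After insert 'jay': sets bits 2 8 -> bits=0010110010
After insert 'eel': sets bits 3 8 -> bits=0011110010
After insert 'cow': sets bits 1 6 -> bits=0111111010

Answer: 0111111010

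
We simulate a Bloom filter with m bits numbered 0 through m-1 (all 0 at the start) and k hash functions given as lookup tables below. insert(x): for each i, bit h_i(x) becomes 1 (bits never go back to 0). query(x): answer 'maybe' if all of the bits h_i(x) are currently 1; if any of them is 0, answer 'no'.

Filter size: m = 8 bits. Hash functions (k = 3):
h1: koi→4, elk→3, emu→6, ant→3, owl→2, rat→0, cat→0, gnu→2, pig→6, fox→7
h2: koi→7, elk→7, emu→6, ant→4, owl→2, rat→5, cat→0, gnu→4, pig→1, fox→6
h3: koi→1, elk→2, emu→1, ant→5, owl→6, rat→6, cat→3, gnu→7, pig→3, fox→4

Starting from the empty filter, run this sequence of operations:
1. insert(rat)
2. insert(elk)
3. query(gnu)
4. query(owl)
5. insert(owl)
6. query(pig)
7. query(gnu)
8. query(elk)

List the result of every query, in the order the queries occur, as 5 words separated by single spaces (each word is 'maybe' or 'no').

Start: bits=00000000
Op 1: insert rat -> sets bits 0 5 6 -> bits=10000110
Op 2: insert elk -> sets bits 2 3 7 -> bits=10110111
Op 3: query gnu -> checks bit2=1, bit4=0, bit7=1 (has a 0) -> no
Op 4: query owl -> checks bit2=1, bit6=1 (all 1) -> maybe
Op 5: insert owl -> sets bits 2 6 -> bits=10110111
Op 6: query pig -> checks bit1=0, bit3=1, bit6=1 (has a 0) -> no
Op 7: query gnu -> checks bit2=1, bit4=0, bit7=1 (has a 0) -> no
Op 8: query elk -> checks bit2=1, bit3=1, bit7=1 (all 1) -> maybe
Query results in order: no maybe no no maybe

Answer: no maybe no no maybe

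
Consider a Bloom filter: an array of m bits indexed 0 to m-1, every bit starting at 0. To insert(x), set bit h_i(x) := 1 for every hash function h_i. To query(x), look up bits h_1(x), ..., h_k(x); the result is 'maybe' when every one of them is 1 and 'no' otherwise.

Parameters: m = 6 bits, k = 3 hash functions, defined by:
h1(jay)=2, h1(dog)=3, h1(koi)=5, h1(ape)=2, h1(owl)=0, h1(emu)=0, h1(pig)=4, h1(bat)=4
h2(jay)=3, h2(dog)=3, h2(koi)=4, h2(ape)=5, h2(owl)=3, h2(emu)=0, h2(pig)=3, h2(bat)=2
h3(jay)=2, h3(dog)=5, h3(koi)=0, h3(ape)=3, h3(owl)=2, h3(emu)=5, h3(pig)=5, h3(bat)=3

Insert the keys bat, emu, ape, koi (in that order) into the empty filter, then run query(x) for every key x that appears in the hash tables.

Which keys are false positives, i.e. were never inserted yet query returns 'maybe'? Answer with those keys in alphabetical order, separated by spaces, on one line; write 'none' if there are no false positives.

Answer: dog jay owl pig

Derivation:
Start: bits=000000
After insert 'bat': sets bits 2 3 4 -> bits=001110
After insert 'emu': sets bits 0 5 -> bits=101111
After insert 'ape': sets bits 2 3 5 -> bits=101111
After insert 'koi': sets bits 0 4 5 -> bits=101111
Not inserted: dog jay owl pig — query each against bits=101111:
query dog: checks bit3=1, bit5=1 (all 1) -> maybe => FALSE POSITIVE
query jay: checks bit2=1, bit3=1 (all 1) -> maybe => FALSE POSITIVE
query owl: checks bit0=1, bit2=1, bit3=1 (all 1) -> maybe => FALSE POSITIVE
query pig: checks bit3=1, bit4=1, bit5=1 (all 1) -> maybe => FALSE POSITIVE
False positives (alphabetical): dog jay owl pig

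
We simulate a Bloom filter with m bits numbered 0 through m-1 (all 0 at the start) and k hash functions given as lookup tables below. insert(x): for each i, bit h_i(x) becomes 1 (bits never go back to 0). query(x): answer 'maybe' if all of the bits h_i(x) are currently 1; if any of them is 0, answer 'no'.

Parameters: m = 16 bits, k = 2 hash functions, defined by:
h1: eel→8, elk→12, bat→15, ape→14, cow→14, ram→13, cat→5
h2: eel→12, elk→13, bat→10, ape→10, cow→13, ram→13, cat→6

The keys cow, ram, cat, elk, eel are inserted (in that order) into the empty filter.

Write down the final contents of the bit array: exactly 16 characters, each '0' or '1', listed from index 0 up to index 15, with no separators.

Start: bits=0000000000000000
After insert 'cow': sets bits 13 14 -> bits=0000000000000110
After insert 'ram': sets bits 13 -> bits=0000000000000110
After insert 'cat': sets bits 5 6 -> bits=0000011000000110
After insert 'elk': sets bits 12 13 -> bits=0000011000001110
After insert 'eel': sets bits 8 12 -> bits=0000011010001110

Answer: 0000011010001110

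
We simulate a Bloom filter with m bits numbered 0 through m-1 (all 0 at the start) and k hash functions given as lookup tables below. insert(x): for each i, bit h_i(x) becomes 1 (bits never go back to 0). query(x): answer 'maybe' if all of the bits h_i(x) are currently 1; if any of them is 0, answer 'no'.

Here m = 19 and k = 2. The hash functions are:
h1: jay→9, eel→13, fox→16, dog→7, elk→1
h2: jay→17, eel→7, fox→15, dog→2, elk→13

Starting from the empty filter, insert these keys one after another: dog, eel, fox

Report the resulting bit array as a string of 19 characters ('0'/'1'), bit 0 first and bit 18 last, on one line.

Start: bits=0000000000000000000
After insert 'dog': sets bits 2 7 -> bits=0010000100000000000
After insert 'eel': sets bits 7 13 -> bits=0010000100000100000
After insert 'fox': sets bits 15 16 -> bits=0010000100000101100

Answer: 0010000100000101100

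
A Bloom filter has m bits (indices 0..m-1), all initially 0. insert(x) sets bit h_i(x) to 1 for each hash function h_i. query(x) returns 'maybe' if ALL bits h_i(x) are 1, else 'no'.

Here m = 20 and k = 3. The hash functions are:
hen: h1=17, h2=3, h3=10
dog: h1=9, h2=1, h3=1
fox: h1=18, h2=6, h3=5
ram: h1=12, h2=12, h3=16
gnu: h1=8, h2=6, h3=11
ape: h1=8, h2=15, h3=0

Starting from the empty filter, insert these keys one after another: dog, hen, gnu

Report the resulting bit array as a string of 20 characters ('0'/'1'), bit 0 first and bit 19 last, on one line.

Answer: 01010010111100000100

Derivation:
Start: bits=00000000000000000000
After insert 'dog': sets bits 1 9 -> bits=01000000010000000000
After insert 'hen': sets bits 3 10 17 -> bits=01010000011000000100
After insert 'gnu': sets bits 6 8 11 -> bits=01010010111100000100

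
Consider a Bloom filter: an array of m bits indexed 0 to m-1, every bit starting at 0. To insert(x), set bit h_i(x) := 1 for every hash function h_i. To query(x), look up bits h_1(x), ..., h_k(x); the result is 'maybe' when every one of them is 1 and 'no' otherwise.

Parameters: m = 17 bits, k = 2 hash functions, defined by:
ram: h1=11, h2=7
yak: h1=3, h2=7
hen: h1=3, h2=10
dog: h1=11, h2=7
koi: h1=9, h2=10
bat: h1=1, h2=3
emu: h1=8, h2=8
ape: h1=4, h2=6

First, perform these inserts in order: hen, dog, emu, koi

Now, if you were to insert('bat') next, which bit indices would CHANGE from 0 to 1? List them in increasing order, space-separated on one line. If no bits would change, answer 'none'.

Answer: 1

Derivation:
Start: bits=00000000000000000
After insert 'hen': sets bits 3 10 -> bits=00010000001000000
After insert 'dog': sets bits 7 11 -> bits=00010001001100000
After insert 'emu': sets bits 8 -> bits=00010001101100000
After insert 'koi': sets bits 9 10 -> bits=00010001111100000
insert 'bat' would touch bits 1 3; currently bit1=0, bit3=1
Bits that are 0 among those (would change 0->1): 1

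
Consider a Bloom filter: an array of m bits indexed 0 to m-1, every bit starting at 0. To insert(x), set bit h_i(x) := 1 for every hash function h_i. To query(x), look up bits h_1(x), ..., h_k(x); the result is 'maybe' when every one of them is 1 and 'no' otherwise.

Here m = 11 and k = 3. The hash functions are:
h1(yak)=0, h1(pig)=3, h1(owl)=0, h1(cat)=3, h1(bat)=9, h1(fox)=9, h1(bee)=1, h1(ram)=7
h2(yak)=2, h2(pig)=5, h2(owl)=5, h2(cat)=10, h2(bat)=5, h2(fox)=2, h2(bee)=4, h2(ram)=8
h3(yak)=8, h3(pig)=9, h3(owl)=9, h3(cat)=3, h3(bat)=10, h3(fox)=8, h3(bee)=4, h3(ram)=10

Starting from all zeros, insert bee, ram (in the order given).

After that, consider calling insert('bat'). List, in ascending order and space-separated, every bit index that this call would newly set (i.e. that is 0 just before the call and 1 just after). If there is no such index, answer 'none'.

Answer: 5 9

Derivation:
Start: bits=00000000000
After insert 'bee': sets bits 1 4 -> bits=01001000000
After insert 'ram': sets bits 7 8 10 -> bits=01001001101
insert 'bat' would touch bits 5 9 10; currently bit5=0, bit9=0, bit10=1
Bits that are 0 among those (would change 0->1): 5 9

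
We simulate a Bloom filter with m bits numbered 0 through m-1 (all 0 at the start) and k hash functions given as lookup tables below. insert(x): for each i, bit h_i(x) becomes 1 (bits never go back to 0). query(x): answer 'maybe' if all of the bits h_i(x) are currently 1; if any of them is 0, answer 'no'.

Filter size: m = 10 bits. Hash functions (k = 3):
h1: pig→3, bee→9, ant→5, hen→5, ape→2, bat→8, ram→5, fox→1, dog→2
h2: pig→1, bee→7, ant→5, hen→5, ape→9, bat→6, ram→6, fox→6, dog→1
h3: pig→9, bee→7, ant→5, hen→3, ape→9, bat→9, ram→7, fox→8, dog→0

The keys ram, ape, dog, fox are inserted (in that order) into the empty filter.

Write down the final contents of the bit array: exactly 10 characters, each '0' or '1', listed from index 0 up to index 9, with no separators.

Start: bits=0000000000
After insert 'ram': sets bits 5 6 7 -> bits=0000011100
After insert 'ape': sets bits 2 9 -> bits=0010011101
After insert 'dog': sets bits 0 1 2 -> bits=1110011101
After insert 'fox': sets bits 1 6 8 -> bits=1110011111

Answer: 1110011111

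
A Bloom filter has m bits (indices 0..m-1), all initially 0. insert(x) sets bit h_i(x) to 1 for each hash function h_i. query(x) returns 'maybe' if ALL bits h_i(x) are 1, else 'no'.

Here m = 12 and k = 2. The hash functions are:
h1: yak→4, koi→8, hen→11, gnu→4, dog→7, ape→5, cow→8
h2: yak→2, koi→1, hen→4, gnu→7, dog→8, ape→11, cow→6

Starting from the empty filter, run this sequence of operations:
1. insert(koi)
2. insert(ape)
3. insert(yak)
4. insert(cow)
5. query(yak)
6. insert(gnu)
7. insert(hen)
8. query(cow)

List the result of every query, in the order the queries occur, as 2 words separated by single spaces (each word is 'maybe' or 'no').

Start: bits=000000000000
Op 1: insert koi -> sets bits 1 8 -> bits=010000001000
Op 2: insert ape -> sets bits 5 11 -> bits=010001001001
Op 3: insert yak -> sets bits 2 4 -> bits=011011001001
Op 4: insert cow -> sets bits 6 8 -> bits=011011101001
Op 5: query yak -> checks bit2=1, bit4=1 (all 1) -> maybe
Op 6: insert gnu -> sets bits 4 7 -> bits=011011111001
Op 7: insert hen -> sets bits 4 11 -> bits=011011111001
Op 8: query cow -> checks bit6=1, bit8=1 (all 1) -> maybe
Query results in order: maybe maybe

Answer: maybe maybe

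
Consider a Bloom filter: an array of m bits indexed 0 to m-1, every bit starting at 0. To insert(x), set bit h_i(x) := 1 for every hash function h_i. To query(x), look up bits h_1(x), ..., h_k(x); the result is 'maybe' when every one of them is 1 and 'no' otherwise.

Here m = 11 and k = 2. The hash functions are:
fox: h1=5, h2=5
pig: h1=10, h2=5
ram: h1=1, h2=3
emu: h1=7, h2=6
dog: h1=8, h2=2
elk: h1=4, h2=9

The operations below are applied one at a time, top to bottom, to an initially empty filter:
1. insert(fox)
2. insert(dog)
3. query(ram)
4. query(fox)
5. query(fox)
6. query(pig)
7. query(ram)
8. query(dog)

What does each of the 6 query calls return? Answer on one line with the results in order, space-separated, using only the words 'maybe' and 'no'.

Start: bits=00000000000
Op 1: insert fox -> sets bits 5 -> bits=00000100000
Op 2: insert dog -> sets bits 2 8 -> bits=00100100100
Op 3: query ram -> checks bit1=0, bit3=0 (has a 0) -> no
Op 4: query fox -> checks bit5=1 (all 1) -> maybe
Op 5: query fox -> checks bit5=1 (all 1) -> maybe
Op 6: query pig -> checks bit5=1, bit10=0 (has a 0) -> no
Op 7: query ram -> checks bit1=0, bit3=0 (has a 0) -> no
Op 8: query dog -> checks bit2=1, bit8=1 (all 1) -> maybe
Query results in order: no maybe maybe no no maybe

Answer: no maybe maybe no no maybe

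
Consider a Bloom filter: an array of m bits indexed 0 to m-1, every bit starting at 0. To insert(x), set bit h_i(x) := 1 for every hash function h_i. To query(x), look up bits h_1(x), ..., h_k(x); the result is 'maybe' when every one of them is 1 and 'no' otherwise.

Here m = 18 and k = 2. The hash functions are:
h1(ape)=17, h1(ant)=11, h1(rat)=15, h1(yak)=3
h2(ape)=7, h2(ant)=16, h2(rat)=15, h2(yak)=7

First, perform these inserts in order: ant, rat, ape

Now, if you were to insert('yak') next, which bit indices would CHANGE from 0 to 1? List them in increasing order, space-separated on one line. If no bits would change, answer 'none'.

Answer: 3

Derivation:
Start: bits=000000000000000000
After insert 'ant': sets bits 11 16 -> bits=000000000001000010
After insert 'rat': sets bits 15 -> bits=000000000001000110
After insert 'ape': sets bits 7 17 -> bits=000000010001000111
insert 'yak' would touch bits 3 7; currently bit3=0, bit7=1
Bits that are 0 among those (would change 0->1): 3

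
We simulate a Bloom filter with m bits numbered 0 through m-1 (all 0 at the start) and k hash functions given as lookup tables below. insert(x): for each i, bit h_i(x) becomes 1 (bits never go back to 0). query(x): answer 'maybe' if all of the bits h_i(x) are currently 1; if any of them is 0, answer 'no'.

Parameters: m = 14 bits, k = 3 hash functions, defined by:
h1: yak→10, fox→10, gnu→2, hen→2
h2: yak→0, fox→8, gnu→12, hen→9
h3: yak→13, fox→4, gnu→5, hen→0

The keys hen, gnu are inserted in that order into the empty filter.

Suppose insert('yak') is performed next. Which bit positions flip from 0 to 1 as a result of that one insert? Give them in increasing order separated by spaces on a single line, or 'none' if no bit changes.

Answer: 10 13

Derivation:
Start: bits=00000000000000
After insert 'hen': sets bits 0 2 9 -> bits=10100000010000
After insert 'gnu': sets bits 2 5 12 -> bits=10100100010010
insert 'yak' would touch bits 0 10 13; currently bit0=1, bit10=0, bit13=0
Bits that are 0 among those (would change 0->1): 10 13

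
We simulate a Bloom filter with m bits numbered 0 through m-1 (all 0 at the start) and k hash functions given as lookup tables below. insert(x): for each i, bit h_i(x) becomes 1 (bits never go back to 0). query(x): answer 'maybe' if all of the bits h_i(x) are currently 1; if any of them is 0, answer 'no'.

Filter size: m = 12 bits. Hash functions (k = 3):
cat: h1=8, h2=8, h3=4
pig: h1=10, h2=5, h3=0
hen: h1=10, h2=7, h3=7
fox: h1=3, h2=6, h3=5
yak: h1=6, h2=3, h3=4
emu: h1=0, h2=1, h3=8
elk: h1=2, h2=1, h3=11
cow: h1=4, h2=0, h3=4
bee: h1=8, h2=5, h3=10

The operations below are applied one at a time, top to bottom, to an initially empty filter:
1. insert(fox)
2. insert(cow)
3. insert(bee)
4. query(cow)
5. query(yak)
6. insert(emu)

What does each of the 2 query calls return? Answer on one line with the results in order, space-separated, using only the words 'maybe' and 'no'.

Answer: maybe maybe

Derivation:
Start: bits=000000000000
Op 1: insert fox -> sets bits 3 5 6 -> bits=000101100000
Op 2: insert cow -> sets bits 0 4 -> bits=100111100000
Op 3: insert bee -> sets bits 5 8 10 -> bits=100111101010
Op 4: query cow -> checks bit0=1, bit4=1 (all 1) -> maybe
Op 5: query yak -> checks bit3=1, bit4=1, bit6=1 (all 1) -> maybe
Op 6: insert emu -> sets bits 0 1 8 -> bits=110111101010
Query results in order: maybe maybe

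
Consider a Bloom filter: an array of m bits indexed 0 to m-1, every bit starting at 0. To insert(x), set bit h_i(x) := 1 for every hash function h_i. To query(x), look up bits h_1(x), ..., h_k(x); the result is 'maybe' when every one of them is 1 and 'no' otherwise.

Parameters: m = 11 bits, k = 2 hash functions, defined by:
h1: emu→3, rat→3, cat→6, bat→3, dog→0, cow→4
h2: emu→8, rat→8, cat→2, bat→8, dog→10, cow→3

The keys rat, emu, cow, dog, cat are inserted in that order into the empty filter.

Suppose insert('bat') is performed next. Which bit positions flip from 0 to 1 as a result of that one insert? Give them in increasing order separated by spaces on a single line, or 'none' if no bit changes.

Answer: none

Derivation:
Start: bits=00000000000
After insert 'rat': sets bits 3 8 -> bits=00010000100
After insert 'emu': sets bits 3 8 -> bits=00010000100
After insert 'cow': sets bits 3 4 -> bits=00011000100
After insert 'dog': sets bits 0 10 -> bits=10011000101
After insert 'cat': sets bits 2 6 -> bits=10111010101
insert 'bat' would touch bits 3 8; currently bit3=1, bit8=1
Bits that are 0 among those (would change 0->1): none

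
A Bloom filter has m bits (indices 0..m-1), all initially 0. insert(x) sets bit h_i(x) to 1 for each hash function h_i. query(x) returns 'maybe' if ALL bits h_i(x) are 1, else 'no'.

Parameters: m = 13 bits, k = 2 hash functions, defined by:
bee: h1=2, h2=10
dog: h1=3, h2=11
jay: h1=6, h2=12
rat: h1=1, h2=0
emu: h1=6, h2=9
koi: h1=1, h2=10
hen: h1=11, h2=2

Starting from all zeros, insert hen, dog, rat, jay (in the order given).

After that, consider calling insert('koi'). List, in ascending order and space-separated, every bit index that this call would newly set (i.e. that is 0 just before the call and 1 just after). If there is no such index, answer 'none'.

Start: bits=0000000000000
After insert 'hen': sets bits 2 11 -> bits=0010000000010
After insert 'dog': sets bits 3 11 -> bits=0011000000010
After insert 'rat': sets bits 0 1 -> bits=1111000000010
After insert 'jay': sets bits 6 12 -> bits=1111001000011
insert 'koi' would touch bits 1 10; currently bit1=1, bit10=0
Bits that are 0 among those (would change 0->1): 10

Answer: 10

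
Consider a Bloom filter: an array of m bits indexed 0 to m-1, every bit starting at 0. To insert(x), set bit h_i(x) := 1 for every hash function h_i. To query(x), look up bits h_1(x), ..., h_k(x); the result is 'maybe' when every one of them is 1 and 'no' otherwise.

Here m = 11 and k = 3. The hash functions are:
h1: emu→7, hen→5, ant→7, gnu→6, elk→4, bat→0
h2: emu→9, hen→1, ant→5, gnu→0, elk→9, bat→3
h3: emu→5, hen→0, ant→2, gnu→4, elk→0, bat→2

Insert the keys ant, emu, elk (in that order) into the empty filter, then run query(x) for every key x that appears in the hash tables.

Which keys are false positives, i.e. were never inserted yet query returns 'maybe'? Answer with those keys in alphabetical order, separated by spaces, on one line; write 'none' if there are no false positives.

Answer: none

Derivation:
Start: bits=00000000000
After insert 'ant': sets bits 2 5 7 -> bits=00100101000
After insert 'emu': sets bits 5 7 9 -> bits=00100101010
After insert 'elk': sets bits 0 4 9 -> bits=10101101010
Not inserted: bat gnu hen — query each against bits=10101101010:
query bat: checks bit0=1, bit2=1, bit3=0 (has a 0) -> no => not a false positive
query gnu: checks bit0=1, bit4=1, bit6=0 (has a 0) -> no => not a false positive
query hen: checks bit0=1, bit1=0, bit5=1 (has a 0) -> no => not a false positive
False positives (alphabetical): none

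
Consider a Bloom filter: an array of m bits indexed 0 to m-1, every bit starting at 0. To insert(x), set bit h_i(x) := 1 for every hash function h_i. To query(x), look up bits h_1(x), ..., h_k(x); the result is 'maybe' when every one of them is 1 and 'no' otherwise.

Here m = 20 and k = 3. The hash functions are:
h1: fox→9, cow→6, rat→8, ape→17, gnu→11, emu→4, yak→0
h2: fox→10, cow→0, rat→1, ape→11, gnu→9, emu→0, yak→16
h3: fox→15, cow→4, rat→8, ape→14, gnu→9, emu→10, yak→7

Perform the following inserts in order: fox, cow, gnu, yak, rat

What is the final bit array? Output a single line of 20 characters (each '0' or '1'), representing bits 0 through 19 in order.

Start: bits=00000000000000000000
After insert 'fox': sets bits 9 10 15 -> bits=00000000011000010000
After insert 'cow': sets bits 0 4 6 -> bits=10001010011000010000
After insert 'gnu': sets bits 9 11 -> bits=10001010011100010000
After insert 'yak': sets bits 0 7 16 -> bits=10001011011100011000
After insert 'rat': sets bits 1 8 -> bits=11001011111100011000

Answer: 11001011111100011000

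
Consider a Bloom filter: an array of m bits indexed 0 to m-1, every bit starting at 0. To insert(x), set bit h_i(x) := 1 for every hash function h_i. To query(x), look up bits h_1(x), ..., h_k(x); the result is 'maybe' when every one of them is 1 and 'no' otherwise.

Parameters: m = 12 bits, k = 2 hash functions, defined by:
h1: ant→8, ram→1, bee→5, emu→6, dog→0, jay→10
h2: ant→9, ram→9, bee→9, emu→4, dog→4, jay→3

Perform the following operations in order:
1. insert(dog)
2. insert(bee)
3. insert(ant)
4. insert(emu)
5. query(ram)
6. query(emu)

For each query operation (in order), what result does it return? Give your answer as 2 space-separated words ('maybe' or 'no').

Start: bits=000000000000
Op 1: insert dog -> sets bits 0 4 -> bits=100010000000
Op 2: insert bee -> sets bits 5 9 -> bits=100011000100
Op 3: insert ant -> sets bits 8 9 -> bits=100011001100
Op 4: insert emu -> sets bits 4 6 -> bits=100011101100
Op 5: query ram -> checks bit1=0, bit9=1 (has a 0) -> no
Op 6: query emu -> checks bit4=1, bit6=1 (all 1) -> maybe
Query results in order: no maybe

Answer: no maybe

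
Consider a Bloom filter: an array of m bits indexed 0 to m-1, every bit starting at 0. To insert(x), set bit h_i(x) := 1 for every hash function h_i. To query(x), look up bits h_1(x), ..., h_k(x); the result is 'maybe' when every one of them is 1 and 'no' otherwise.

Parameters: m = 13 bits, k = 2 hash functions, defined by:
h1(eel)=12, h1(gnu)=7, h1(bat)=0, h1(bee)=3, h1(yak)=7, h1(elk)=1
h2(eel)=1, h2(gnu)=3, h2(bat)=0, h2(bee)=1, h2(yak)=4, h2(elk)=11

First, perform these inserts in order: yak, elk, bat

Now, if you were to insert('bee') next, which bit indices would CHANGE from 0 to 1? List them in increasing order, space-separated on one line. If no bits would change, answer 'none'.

Answer: 3

Derivation:
Start: bits=0000000000000
After insert 'yak': sets bits 4 7 -> bits=0000100100000
After insert 'elk': sets bits 1 11 -> bits=0100100100010
After insert 'bat': sets bits 0 -> bits=1100100100010
insert 'bee' would touch bits 1 3; currently bit1=1, bit3=0
Bits that are 0 among those (would change 0->1): 3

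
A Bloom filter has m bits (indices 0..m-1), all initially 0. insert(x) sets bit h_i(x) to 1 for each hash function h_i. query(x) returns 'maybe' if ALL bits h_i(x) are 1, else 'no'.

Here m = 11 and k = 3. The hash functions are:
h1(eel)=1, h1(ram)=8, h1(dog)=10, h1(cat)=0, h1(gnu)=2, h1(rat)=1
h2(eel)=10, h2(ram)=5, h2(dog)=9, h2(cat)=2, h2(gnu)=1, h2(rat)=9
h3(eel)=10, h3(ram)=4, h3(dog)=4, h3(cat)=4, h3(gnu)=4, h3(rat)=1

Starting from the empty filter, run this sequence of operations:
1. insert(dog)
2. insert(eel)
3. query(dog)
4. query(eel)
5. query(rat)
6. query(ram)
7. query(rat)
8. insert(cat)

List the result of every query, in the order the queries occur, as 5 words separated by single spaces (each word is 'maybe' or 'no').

Start: bits=00000000000
Op 1: insert dog -> sets bits 4 9 10 -> bits=00001000011
Op 2: insert eel -> sets bits 1 10 -> bits=01001000011
Op 3: query dog -> checks bit4=1, bit9=1, bit10=1 (all 1) -> maybe
Op 4: query eel -> checks bit1=1, bit10=1 (all 1) -> maybe
Op 5: query rat -> checks bit1=1, bit9=1 (all 1) -> maybe
Op 6: query ram -> checks bit4=1, bit5=0, bit8=0 (has a 0) -> no
Op 7: query rat -> checks bit1=1, bit9=1 (all 1) -> maybe
Op 8: insert cat -> sets bits 0 2 4 -> bits=11101000011
Query results in order: maybe maybe maybe no maybe

Answer: maybe maybe maybe no maybe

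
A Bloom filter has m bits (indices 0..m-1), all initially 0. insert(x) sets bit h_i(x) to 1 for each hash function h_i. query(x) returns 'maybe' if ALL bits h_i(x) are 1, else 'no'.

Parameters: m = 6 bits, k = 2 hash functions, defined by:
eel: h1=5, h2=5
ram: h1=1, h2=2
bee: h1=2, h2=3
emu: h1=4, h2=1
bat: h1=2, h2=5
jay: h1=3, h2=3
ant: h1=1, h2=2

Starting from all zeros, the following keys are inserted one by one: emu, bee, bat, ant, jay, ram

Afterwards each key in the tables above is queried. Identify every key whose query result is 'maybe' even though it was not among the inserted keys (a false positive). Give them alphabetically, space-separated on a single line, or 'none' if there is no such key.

Start: bits=000000
After insert 'emu': sets bits 1 4 -> bits=010010
After insert 'bee': sets bits 2 3 -> bits=011110
After insert 'bat': sets bits 2 5 -> bits=011111
After insert 'ant': sets bits 1 2 -> bits=011111
After insert 'jay': sets bits 3 -> bits=011111
After insert 'ram': sets bits 1 2 -> bits=011111
Not inserted: eel — query each against bits=011111:
query eel: checks bit5=1 (all 1) -> maybe => FALSE POSITIVE
False positives (alphabetical): eel

Answer: eel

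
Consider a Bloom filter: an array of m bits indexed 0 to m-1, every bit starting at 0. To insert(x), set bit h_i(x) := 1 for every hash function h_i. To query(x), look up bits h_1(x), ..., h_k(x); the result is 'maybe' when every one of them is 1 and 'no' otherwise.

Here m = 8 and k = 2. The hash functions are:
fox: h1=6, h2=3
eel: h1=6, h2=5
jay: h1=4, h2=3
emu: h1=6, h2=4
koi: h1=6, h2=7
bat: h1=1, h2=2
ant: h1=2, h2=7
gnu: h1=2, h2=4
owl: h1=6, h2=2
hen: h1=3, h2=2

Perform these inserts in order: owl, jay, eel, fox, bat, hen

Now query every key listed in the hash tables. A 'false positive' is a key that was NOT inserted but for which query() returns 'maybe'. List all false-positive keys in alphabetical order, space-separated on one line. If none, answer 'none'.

Start: bits=00000000
After insert 'owl': sets bits 2 6 -> bits=00100010
After insert 'jay': sets bits 3 4 -> bits=00111010
After insert 'eel': sets bits 5 6 -> bits=00111110
After insert 'fox': sets bits 3 6 -> bits=00111110
After insert 'bat': sets bits 1 2 -> bits=01111110
After insert 'hen': sets bits 2 3 -> bits=01111110
Not inserted: ant emu gnu koi — query each against bits=01111110:
query ant: checks bit2=1, bit7=0 (has a 0) -> no => not a false positive
query emu: checks bit4=1, bit6=1 (all 1) -> maybe => FALSE POSITIVE
query gnu: checks bit2=1, bit4=1 (all 1) -> maybe => FALSE POSITIVE
query koi: checks bit6=1, bit7=0 (has a 0) -> no => not a false positive
False positives (alphabetical): emu gnu

Answer: emu gnu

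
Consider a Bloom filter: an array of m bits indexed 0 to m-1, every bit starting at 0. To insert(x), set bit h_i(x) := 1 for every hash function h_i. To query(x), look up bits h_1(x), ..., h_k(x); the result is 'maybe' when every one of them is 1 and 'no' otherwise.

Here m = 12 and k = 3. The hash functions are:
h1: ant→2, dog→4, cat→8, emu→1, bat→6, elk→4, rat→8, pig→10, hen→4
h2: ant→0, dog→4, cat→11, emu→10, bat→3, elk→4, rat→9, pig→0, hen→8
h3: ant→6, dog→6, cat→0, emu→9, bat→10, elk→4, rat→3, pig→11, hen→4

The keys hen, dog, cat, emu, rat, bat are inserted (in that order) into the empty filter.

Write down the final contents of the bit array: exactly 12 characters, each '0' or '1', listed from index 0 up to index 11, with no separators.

Start: bits=000000000000
After insert 'hen': sets bits 4 8 -> bits=000010001000
After insert 'dog': sets bits 4 6 -> bits=000010101000
After insert 'cat': sets bits 0 8 11 -> bits=100010101001
After insert 'emu': sets bits 1 9 10 -> bits=110010101111
After insert 'rat': sets bits 3 8 9 -> bits=110110101111
After insert 'bat': sets bits 3 6 10 -> bits=110110101111

Answer: 110110101111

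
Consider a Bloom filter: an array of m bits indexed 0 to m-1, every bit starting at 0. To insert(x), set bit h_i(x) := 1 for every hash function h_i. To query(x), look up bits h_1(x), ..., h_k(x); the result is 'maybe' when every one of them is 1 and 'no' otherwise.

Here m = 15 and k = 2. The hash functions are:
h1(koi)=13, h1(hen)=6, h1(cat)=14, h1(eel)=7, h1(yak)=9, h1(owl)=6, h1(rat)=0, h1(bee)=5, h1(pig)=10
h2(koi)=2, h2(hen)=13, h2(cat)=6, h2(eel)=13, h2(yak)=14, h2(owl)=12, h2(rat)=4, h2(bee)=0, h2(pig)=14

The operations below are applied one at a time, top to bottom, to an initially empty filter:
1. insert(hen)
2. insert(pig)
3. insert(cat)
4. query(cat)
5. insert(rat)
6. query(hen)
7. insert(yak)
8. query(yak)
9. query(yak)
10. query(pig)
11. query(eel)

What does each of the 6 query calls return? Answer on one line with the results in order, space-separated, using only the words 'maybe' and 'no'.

Answer: maybe maybe maybe maybe maybe no

Derivation:
Start: bits=000000000000000
Op 1: insert hen -> sets bits 6 13 -> bits=000000100000010
Op 2: insert pig -> sets bits 10 14 -> bits=000000100010011
Op 3: insert cat -> sets bits 6 14 -> bits=000000100010011
Op 4: query cat -> checks bit6=1, bit14=1 (all 1) -> maybe
Op 5: insert rat -> sets bits 0 4 -> bits=100010100010011
Op 6: query hen -> checks bit6=1, bit13=1 (all 1) -> maybe
Op 7: insert yak -> sets bits 9 14 -> bits=100010100110011
Op 8: query yak -> checks bit9=1, bit14=1 (all 1) -> maybe
Op 9: query yak -> checks bit9=1, bit14=1 (all 1) -> maybe
Op 10: query pig -> checks bit10=1, bit14=1 (all 1) -> maybe
Op 11: query eel -> checks bit7=0, bit13=1 (has a 0) -> no
Query results in order: maybe maybe maybe maybe maybe no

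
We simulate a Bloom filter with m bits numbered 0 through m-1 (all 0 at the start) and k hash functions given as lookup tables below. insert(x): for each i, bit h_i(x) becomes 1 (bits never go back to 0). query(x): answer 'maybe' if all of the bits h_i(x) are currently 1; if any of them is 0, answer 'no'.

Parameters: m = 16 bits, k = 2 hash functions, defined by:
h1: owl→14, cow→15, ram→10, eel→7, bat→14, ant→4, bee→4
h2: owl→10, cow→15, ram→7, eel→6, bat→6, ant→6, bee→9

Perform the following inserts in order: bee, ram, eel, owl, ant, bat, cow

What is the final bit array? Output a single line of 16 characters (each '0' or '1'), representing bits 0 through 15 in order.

Start: bits=0000000000000000
After insert 'bee': sets bits 4 9 -> bits=0000100001000000
After insert 'ram': sets bits 7 10 -> bits=0000100101100000
After insert 'eel': sets bits 6 7 -> bits=0000101101100000
After insert 'owl': sets bits 10 14 -> bits=0000101101100010
After insert 'ant': sets bits 4 6 -> bits=0000101101100010
After insert 'bat': sets bits 6 14 -> bits=0000101101100010
After insert 'cow': sets bits 15 -> bits=0000101101100011

Answer: 0000101101100011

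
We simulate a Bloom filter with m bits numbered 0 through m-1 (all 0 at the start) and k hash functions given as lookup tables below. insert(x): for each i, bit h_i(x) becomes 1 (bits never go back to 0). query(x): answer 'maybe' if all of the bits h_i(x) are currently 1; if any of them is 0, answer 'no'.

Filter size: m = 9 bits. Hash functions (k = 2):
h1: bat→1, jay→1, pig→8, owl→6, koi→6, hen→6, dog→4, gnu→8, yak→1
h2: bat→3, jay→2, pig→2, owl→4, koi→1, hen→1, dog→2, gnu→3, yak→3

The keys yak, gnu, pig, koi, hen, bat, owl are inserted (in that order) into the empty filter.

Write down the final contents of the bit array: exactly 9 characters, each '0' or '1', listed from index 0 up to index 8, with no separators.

Start: bits=000000000
After insert 'yak': sets bits 1 3 -> bits=010100000
After insert 'gnu': sets bits 3 8 -> bits=010100001
After insert 'pig': sets bits 2 8 -> bits=011100001
After insert 'koi': sets bits 1 6 -> bits=011100101
After insert 'hen': sets bits 1 6 -> bits=011100101
After insert 'bat': sets bits 1 3 -> bits=011100101
After insert 'owl': sets bits 4 6 -> bits=011110101

Answer: 011110101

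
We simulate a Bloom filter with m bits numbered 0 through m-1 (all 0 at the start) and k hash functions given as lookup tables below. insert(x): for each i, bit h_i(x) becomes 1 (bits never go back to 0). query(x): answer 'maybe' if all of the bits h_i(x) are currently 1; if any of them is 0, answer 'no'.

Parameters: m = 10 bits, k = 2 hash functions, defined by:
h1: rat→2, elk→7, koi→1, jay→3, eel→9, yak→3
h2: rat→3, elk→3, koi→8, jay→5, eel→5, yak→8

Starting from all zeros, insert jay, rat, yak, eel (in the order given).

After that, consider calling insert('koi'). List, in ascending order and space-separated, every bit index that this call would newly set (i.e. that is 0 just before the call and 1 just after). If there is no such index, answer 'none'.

Start: bits=0000000000
After insert 'jay': sets bits 3 5 -> bits=0001010000
After insert 'rat': sets bits 2 3 -> bits=0011010000
After insert 'yak': sets bits 3 8 -> bits=0011010010
After insert 'eel': sets bits 5 9 -> bits=0011010011
insert 'koi' would touch bits 1 8; currently bit1=0, bit8=1
Bits that are 0 among those (would change 0->1): 1

Answer: 1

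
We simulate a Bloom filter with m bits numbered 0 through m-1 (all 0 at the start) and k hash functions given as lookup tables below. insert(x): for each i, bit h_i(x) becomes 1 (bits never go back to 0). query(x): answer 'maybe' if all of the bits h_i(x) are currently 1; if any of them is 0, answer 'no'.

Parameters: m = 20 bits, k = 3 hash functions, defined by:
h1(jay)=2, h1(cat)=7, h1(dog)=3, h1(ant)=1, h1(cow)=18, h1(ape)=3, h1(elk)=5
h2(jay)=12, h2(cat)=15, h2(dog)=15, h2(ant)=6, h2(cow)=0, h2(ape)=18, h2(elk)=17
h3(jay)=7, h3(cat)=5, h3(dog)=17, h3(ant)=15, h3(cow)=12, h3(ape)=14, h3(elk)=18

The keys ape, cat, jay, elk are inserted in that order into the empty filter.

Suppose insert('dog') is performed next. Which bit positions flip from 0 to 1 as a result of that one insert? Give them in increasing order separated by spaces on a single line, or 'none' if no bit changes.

Start: bits=00000000000000000000
After insert 'ape': sets bits 3 14 18 -> bits=00010000000000100010
After insert 'cat': sets bits 5 7 15 -> bits=00010101000000110010
After insert 'jay': sets bits 2 7 12 -> bits=00110101000010110010
After insert 'elk': sets bits 5 17 18 -> bits=00110101000010110110
insert 'dog' would touch bits 3 15 17; currently bit3=1, bit15=1, bit17=1
Bits that are 0 among those (would change 0->1): none

Answer: none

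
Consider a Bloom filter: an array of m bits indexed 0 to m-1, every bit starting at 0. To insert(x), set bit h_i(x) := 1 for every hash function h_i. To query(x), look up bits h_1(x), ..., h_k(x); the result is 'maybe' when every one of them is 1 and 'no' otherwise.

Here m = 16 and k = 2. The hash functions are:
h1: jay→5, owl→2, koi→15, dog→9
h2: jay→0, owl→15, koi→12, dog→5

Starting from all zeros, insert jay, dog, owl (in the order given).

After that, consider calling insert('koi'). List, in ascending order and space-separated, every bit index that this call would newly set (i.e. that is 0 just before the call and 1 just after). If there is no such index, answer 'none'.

Answer: 12

Derivation:
Start: bits=0000000000000000
After insert 'jay': sets bits 0 5 -> bits=1000010000000000
After insert 'dog': sets bits 5 9 -> bits=1000010001000000
After insert 'owl': sets bits 2 15 -> bits=1010010001000001
insert 'koi' would touch bits 12 15; currently bit12=0, bit15=1
Bits that are 0 among those (would change 0->1): 12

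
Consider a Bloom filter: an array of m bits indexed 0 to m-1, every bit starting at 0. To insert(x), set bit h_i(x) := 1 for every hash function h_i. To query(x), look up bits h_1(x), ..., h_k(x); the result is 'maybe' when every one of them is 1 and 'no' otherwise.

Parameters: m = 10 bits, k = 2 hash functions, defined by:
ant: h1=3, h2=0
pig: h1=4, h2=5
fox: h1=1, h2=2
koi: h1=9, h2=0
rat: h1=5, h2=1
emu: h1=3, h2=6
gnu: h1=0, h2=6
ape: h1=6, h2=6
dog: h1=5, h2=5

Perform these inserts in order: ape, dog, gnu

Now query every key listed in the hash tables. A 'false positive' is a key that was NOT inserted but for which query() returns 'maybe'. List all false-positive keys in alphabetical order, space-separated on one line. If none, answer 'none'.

Start: bits=0000000000
After insert 'ape': sets bits 6 -> bits=0000001000
After insert 'dog': sets bits 5 -> bits=0000011000
After insert 'gnu': sets bits 0 6 -> bits=1000011000
Not inserted: ant emu fox koi pig rat — query each against bits=1000011000:
query ant: checks bit0=1, bit3=0 (has a 0) -> no => not a false positive
query emu: checks bit3=0, bit6=1 (has a 0) -> no => not a false positive
query fox: checks bit1=0, bit2=0 (has a 0) -> no => not a false positive
query koi: checks bit0=1, bit9=0 (has a 0) -> no => not a false positive
query pig: checks bit4=0, bit5=1 (has a 0) -> no => not a false positive
query rat: checks bit1=0, bit5=1 (has a 0) -> no => not a false positive
False positives (alphabetical): none

Answer: none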